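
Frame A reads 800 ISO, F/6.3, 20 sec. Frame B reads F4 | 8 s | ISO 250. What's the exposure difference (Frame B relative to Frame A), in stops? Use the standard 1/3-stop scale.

1 2/3 stops darker

Aperture: f/6.3 → f/5.6 → f/5 → f/4.5 → f/4 — 1 1/3 stops wider (brighter).
Shutter speed: 20 → 15 → 13 → 10 → 8 — 1 1/3 stops shorter (darker).
ISO: 800 → 640 → 500 → 400 → 320 → 250 — 1 2/3 stops dropped (darker).
Net: +1 1/3 −1 1/3 −1 2/3 = −1 2/3 stops.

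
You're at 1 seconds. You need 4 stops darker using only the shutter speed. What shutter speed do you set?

Shutter speed: 1 → 1/2 → 1/4 → 1/8 → 1/15 — 4 stops shorter (darker).

1/15s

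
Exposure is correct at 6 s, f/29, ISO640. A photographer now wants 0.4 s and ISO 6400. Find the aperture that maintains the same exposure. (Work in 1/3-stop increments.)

Shutter speed: 6 → 5 → 4 → 3.2 → 2.5 → 2 → 1.6 → 1.3 → 1 → 0.8 → 0.6 → 0.5 → 0.4 — 4 stops shorter (darker).
ISO: 640 → 800 → 1000 → 1250 → 1600 → 2000 → 2500 → 3200 → 4000 → 5000 → 6400 — 3 1/3 stops higher (brighter).
Net change so far: 2/3 stop darker. Offset with the aperture: f/29 → f/25 → f/22.

f/22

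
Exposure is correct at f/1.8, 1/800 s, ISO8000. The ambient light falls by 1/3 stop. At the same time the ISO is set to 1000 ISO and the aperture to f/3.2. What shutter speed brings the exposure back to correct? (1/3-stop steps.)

Scene light: 1/3 stop darker.
ISO: 8000 → 6400 → 5000 → 4000 → 3200 → 2500 → 2000 → 1600 → 1250 → 1000 — 3 stops lower (darker).
Aperture: f/1.8 → f/2 → f/2.2 → f/2.5 → f/2.8 → f/3.2 — 1 2/3 stops stopped down (darker).
Net so far: 5 stops darker. Shutter speed: 1/800 → 1/640 → 1/500 → 1/400 → 1/320 → 1/250 → 1/200 → 1/160 → 1/125 → 1/100 → 1/80 → 1/60 → 1/50 → 1/40 → 1/30 → 1/25.

1/25s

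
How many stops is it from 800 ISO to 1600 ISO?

800 → 1600 — count the steps: 1 stop.

1 stop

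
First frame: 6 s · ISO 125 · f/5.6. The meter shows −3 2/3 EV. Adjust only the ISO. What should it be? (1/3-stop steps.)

Underexposed by 3 2/3 stops → need 3 2/3 stops brighter.
ISO: 125 → 160 → 200 → 250 → 320 → 400 → 500 → 640 → 800 → 1000 → 1250 → 1600.

ISO 1600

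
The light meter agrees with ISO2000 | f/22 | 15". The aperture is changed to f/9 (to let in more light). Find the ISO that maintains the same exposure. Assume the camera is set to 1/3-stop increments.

ISO 320

Aperture: f/22 → f/20 → f/18 → f/16 → f/14 → f/13 → f/11 → f/10 → f/9 — 2 2/3 stops larger aperture (brighter).
Need 2 2/3 stops darker from the ISO: 2000 → 1600 → 1250 → 1000 → 800 → 640 → 500 → 400 → 320.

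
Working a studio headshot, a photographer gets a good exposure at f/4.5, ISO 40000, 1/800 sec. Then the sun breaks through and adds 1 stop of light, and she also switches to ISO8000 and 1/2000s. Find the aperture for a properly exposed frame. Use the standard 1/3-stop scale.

f/1.8

Scene light: 1 stop brighter.
ISO: 40000 → 32000 → 25600 → 20000 → 16000 → 12800 → 10000 → 8000 — 2 1/3 stops dropped (darker).
Shutter speed: 1/800 → 1/1000 → 1/1250 → 1/1600 → 1/2000 — 1 1/3 stops shorter (darker).
Net so far: 2 2/3 stops darker. Aperture: f/4.5 → f/4 → f/3.5 → f/3.2 → f/2.8 → f/2.5 → f/2.2 → f/2 → f/1.8.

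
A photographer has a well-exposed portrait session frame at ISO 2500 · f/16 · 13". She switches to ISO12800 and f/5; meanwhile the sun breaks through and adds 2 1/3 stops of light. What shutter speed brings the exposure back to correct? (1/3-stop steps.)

1/20s

Scene light: 2 1/3 stops brighter.
ISO: 2500 → 3200 → 4000 → 5000 → 6400 → 8000 → 10000 → 12800 — 2 1/3 stops higher (brighter).
Aperture: f/16 → f/14 → f/13 → f/11 → f/10 → f/9 → f/8 → f/7.1 → f/6.3 → f/5.6 → f/5 — 3 1/3 stops wider (brighter).
Net so far: 8 stops brighter. Shutter speed: 13 → 10 → 8 → 6 → 5 → 4 → 3.2 → 2.5 → 2 → 1.6 → 1.3 → 1 → 0.8 → 0.6 → 0.5 → 0.4 → 0.3 → 1/4 → 1/5 → 1/6 → 1/8 → 1/10 → 1/13 → 1/15 → 1/20.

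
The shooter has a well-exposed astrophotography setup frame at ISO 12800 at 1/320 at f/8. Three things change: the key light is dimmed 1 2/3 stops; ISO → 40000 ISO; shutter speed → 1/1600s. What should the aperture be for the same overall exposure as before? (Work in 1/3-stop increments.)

Scene light: 1 2/3 stops darker.
ISO: 12800 → 16000 → 20000 → 25600 → 32000 → 40000 — 1 2/3 stops higher (brighter).
Shutter speed: 1/320 → 1/400 → 1/500 → 1/640 → 1/800 → 1/1000 → 1/1250 → 1/1600 — 2 1/3 stops faster (darker).
Net so far: 2 1/3 stops darker. Aperture: f/8 → f/7.1 → f/6.3 → f/5.6 → f/5 → f/4.5 → f/4 → f/3.5.

f/3.5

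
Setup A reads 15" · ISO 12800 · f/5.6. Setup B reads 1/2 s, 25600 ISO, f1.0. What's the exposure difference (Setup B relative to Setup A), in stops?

Aperture: f/5.6 → f/4 → f/2.8 → f/2 → f/1.4 → f/1.0 — 5 stops opened up (brighter).
Shutter speed: 15 → 8 → 4 → 2 → 1 → 1/2 — 5 stops faster (darker).
ISO: 12800 → 25600 — 1 stop higher (brighter).
Net: +5 −5 +1 = +1 stop.

1 stop brighter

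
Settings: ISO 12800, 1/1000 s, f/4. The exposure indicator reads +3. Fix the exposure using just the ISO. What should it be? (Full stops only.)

Overexposed by 3 stops → need 3 stops darker.
ISO: 12800 → 6400 → 3200 → 1600.

ISO 1600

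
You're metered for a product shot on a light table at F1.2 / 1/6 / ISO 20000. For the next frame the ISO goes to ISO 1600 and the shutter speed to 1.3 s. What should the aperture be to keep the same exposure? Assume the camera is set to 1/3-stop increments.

ISO: 20000 → 16000 → 12800 → 10000 → 8000 → 6400 → 5000 → 4000 → 3200 → 2500 → 2000 → 1600 — 3 2/3 stops dropped (darker).
Shutter speed: 1/6 → 1/5 → 1/4 → 0.3 → 0.4 → 0.5 → 0.6 → 0.8 → 1 → 1.3 — 3 stops slower (brighter).
Net change so far: 2/3 stop darker. Offset with the aperture: f/1.2 → f/1.1 → f/1.0.

f/1.0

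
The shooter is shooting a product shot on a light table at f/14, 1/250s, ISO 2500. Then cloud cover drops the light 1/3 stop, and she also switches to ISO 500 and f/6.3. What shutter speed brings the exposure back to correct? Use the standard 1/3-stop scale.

1/200s

Scene light: 1/3 stop darker.
ISO: 2500 → 2000 → 1600 → 1250 → 1000 → 800 → 640 → 500 — 2 1/3 stops dropped (darker).
Aperture: f/14 → f/13 → f/11 → f/10 → f/9 → f/8 → f/7.1 → f/6.3 — 2 1/3 stops opened up (brighter).
Net so far: 1/3 stop darker. Shutter speed: 1/250 → 1/200.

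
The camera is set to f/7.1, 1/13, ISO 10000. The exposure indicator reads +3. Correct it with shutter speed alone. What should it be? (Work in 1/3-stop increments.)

1/100s

Overexposed by 3 stops → need 3 stops darker.
Shutter speed: 1/13 → 1/15 → 1/20 → 1/25 → 1/30 → 1/40 → 1/50 → 1/60 → 1/80 → 1/100.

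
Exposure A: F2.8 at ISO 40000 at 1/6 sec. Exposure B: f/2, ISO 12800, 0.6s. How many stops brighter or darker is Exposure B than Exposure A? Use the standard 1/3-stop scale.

Aperture: f/2.8 → f/2.5 → f/2.2 → f/2 — 1 stop larger aperture (brighter).
Shutter speed: 1/6 → 1/5 → 1/4 → 0.3 → 0.4 → 0.5 → 0.6 — 2 stops longer (brighter).
ISO: 40000 → 32000 → 25600 → 20000 → 16000 → 12800 — 1 2/3 stops dropped (darker).
Net: +1 +2 −1 2/3 = +1 1/3 stops.

1 1/3 stops brighter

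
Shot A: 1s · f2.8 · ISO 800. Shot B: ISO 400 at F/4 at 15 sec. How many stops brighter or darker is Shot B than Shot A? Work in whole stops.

2 stops brighter

Aperture: f/2.8 → f/4 — 1 stop stopped down (darker).
Shutter speed: 1 → 2 → 4 → 8 → 15 — 4 stops longer (brighter).
ISO: 800 → 400 — 1 stop lower (darker).
Net: −1 +4 −1 = +2 stops.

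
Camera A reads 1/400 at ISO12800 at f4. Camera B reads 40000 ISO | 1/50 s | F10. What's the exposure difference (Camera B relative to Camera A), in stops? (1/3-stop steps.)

Aperture: f/4 → f/4.5 → f/5 → f/5.6 → f/6.3 → f/7.1 → f/8 → f/9 → f/10 — 2 2/3 stops smaller aperture (darker).
Shutter speed: 1/400 → 1/320 → 1/250 → 1/200 → 1/160 → 1/125 → 1/100 → 1/80 → 1/60 → 1/50 — 3 stops slower (brighter).
ISO: 12800 → 16000 → 20000 → 25600 → 32000 → 40000 — 1 2/3 stops higher (brighter).
Net: −2 2/3 +3 +1 2/3 = +2 stops.

2 stops brighter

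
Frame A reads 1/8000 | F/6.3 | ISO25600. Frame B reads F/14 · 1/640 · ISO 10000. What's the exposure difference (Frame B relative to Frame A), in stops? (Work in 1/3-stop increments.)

same exposure (0 stops)

Aperture: f/6.3 → f/7.1 → f/8 → f/9 → f/10 → f/11 → f/13 → f/14 — 2 1/3 stops stopped down (darker).
Shutter speed: 1/8000 → 1/6400 → 1/5000 → 1/4000 → 1/3200 → 1/2500 → 1/2000 → 1/1600 → 1/1250 → 1/1000 → 1/800 → 1/640 — 3 2/3 stops longer (brighter).
ISO: 25600 → 20000 → 16000 → 12800 → 10000 — 1 1/3 stops dropped (darker).
Net: −2 1/3 +3 2/3 −1 1/3 = 0 stops.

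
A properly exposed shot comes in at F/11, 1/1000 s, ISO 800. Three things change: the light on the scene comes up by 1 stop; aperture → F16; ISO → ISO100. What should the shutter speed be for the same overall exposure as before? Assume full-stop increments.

Scene light: 1 stop brighter.
Aperture: f/11 → f/16 — 1 stop stopped down (darker).
ISO: 800 → 400 → 200 → 100 — 3 stops lower (darker).
Net so far: 3 stops darker. Shutter speed: 1/1000 → 1/500 → 1/250 → 1/125.

1/125s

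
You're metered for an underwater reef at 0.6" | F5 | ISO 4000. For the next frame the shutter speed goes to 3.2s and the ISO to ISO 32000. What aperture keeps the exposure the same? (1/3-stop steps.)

f/32

Shutter speed: 0.6 → 0.8 → 1 → 1.3 → 1.6 → 2 → 2.5 → 3.2 — 2 1/3 stops slower (brighter).
ISO: 4000 → 5000 → 6400 → 8000 → 10000 → 12800 → 16000 → 20000 → 25600 → 32000 — 3 stops raised (brighter).
Net change so far: 5 1/3 stops brighter. Offset with the aperture: f/5 → f/5.6 → f/6.3 → f/7.1 → f/8 → f/9 → f/10 → f/11 → f/13 → f/14 → f/16 → f/18 → f/20 → f/22 → f/25 → f/29 → f/32.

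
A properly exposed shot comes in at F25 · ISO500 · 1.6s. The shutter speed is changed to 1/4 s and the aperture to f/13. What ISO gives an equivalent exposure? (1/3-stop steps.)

ISO 800

Shutter speed: 1.6 → 1.3 → 1 → 0.8 → 0.6 → 0.5 → 0.4 → 0.3 → 1/4 — 2 2/3 stops faster (darker).
Aperture: f/25 → f/22 → f/20 → f/18 → f/16 → f/14 → f/13 — 2 stops opened up (brighter).
Net change so far: 2/3 stop darker. Offset with the ISO: 500 → 640 → 800.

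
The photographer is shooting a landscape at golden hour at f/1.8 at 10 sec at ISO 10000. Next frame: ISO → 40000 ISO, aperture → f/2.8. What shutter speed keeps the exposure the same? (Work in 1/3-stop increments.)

6 s

ISO: 10000 → 12800 → 16000 → 20000 → 25600 → 32000 → 40000 — 2 stops higher (brighter).
Aperture: f/1.8 → f/2 → f/2.2 → f/2.5 → f/2.8 — 1 1/3 stops narrower (darker).
Net change so far: 2/3 stop brighter. Offset with the shutter speed: 10 → 8 → 6.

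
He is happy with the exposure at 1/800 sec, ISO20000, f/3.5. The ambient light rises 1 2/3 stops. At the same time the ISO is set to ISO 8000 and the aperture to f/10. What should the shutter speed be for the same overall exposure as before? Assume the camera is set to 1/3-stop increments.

1/125s

Scene light: 1 2/3 stops brighter.
ISO: 20000 → 16000 → 12800 → 10000 → 8000 — 1 1/3 stops dropped (darker).
Aperture: f/3.5 → f/4 → f/4.5 → f/5 → f/5.6 → f/6.3 → f/7.1 → f/8 → f/9 → f/10 — 3 stops stopped down (darker).
Net so far: 2 2/3 stops darker. Shutter speed: 1/800 → 1/640 → 1/500 → 1/400 → 1/320 → 1/250 → 1/200 → 1/160 → 1/125.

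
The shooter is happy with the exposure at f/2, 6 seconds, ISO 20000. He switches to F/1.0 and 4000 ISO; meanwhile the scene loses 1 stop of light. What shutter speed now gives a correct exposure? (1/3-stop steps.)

15 s

Scene light: 1 stop darker.
Aperture: f/2 → f/1.8 → f/1.6 → f/1.4 → f/1.2 → f/1.1 → f/1.0 — 2 stops wider (brighter).
ISO: 20000 → 16000 → 12800 → 10000 → 8000 → 6400 → 5000 → 4000 — 2 1/3 stops dropped (darker).
Net so far: 1 1/3 stops darker. Shutter speed: 6 → 8 → 10 → 13 → 15.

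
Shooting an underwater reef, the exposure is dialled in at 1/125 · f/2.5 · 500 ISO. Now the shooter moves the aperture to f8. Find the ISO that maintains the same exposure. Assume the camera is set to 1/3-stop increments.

Aperture: f/2.5 → f/2.8 → f/3.2 → f/3.5 → f/4 → f/4.5 → f/5 → f/5.6 → f/6.3 → f/7.1 → f/8 — 3 1/3 stops stopped down (darker).
Need 3 1/3 stops brighter from the ISO: 500 → 640 → 800 → 1000 → 1250 → 1600 → 2000 → 2500 → 3200 → 4000 → 5000.

ISO 5000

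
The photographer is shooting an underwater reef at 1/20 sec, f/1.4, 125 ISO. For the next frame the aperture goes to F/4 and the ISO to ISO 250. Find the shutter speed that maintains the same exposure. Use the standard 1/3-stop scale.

1/5s

Aperture: f/1.4 → f/1.6 → f/1.8 → f/2 → f/2.2 → f/2.5 → f/2.8 → f/3.2 → f/3.5 → f/4 — 3 stops stopped down (darker).
ISO: 125 → 160 → 200 → 250 — 1 stop raised (brighter).
Net change so far: 2 stops darker. Offset with the shutter speed: 1/20 → 1/15 → 1/13 → 1/10 → 1/8 → 1/6 → 1/5.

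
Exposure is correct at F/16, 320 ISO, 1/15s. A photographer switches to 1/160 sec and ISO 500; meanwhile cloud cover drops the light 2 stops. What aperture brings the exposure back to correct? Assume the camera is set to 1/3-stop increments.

Scene light: 2 stops darker.
Shutter speed: 1/15 → 1/20 → 1/25 → 1/30 → 1/40 → 1/50 → 1/60 → 1/80 → 1/100 → 1/125 → 1/160 — 3 1/3 stops faster (darker).
ISO: 320 → 400 → 500 — 2/3 stop raised (brighter).
Net so far: 4 2/3 stops darker. Aperture: f/16 → f/14 → f/13 → f/11 → f/10 → f/9 → f/8 → f/7.1 → f/6.3 → f/5.6 → f/5 → f/4.5 → f/4 → f/3.5 → f/3.2.

f/3.2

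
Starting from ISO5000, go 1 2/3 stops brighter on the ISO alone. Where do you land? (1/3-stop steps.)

ISO 16000

ISO: 5000 → 6400 → 8000 → 10000 → 12800 → 16000 — 1 2/3 stops higher (brighter).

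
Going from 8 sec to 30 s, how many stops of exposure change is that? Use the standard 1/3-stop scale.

8 → 10 → 13 → 15 → 20 → 25 → 30 — count the steps: 6 third-stops = 2 stops.

2 stops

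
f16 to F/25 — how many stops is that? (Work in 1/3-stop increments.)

1 1/3 stops

f/16 → f/18 → f/20 → f/22 → f/25 — count the steps: 4 third-stops = 1 1/3 stops.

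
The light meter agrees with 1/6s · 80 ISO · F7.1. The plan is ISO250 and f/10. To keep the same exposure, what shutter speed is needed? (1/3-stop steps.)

ISO: 80 → 100 → 125 → 160 → 200 → 250 — 1 2/3 stops raised (brighter).
Aperture: f/7.1 → f/8 → f/9 → f/10 — 1 stop narrower (darker).
Net change so far: 2/3 stop brighter. Offset with the shutter speed: 1/6 → 1/8 → 1/10.

1/10s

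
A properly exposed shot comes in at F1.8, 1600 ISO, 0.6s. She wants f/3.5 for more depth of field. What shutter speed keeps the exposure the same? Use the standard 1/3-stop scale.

2.5 s

Aperture: f/1.8 → f/2 → f/2.2 → f/2.5 → f/2.8 → f/3.2 → f/3.5 — 2 stops smaller aperture (darker).
Need 2 stops brighter from the shutter speed: 0.6 → 0.8 → 1 → 1.3 → 1.6 → 2 → 2.5.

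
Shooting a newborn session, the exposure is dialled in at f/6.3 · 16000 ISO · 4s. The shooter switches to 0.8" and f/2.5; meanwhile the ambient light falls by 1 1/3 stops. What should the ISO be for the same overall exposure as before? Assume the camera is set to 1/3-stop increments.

ISO 32000

Scene light: 1 1/3 stops darker.
Shutter speed: 4 → 3.2 → 2.5 → 2 → 1.6 → 1.3 → 1 → 0.8 — 2 1/3 stops shorter (darker).
Aperture: f/6.3 → f/5.6 → f/5 → f/4.5 → f/4 → f/3.5 → f/3.2 → f/2.8 → f/2.5 — 2 2/3 stops opened up (brighter).
Net so far: 1 stop darker. ISO: 16000 → 20000 → 25600 → 32000.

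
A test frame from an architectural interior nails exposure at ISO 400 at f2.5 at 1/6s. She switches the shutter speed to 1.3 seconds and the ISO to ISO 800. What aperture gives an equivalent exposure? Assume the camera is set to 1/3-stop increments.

f/10

Shutter speed: 1/6 → 1/5 → 1/4 → 0.3 → 0.4 → 0.5 → 0.6 → 0.8 → 1 → 1.3 — 3 stops slower (brighter).
ISO: 400 → 500 → 640 → 800 — 1 stop higher (brighter).
Net change so far: 4 stops brighter. Offset with the aperture: f/2.5 → f/2.8 → f/3.2 → f/3.5 → f/4 → f/4.5 → f/5 → f/5.6 → f/6.3 → f/7.1 → f/8 → f/9 → f/10.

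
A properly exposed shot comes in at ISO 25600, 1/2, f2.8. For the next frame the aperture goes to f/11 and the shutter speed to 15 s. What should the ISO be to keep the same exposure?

ISO 12800

Aperture: f/2.8 → f/4 → f/5.6 → f/8 → f/11 — 4 stops narrower (darker).
Shutter speed: 1/2 → 1 → 2 → 4 → 8 → 15 — 5 stops longer (brighter).
Net change so far: 1 stop brighter. Offset with the ISO: 25600 → 12800.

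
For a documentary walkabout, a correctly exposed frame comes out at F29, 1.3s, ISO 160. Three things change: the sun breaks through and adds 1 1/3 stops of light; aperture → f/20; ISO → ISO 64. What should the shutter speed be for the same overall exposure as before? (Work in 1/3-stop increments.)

0.6 s

Scene light: 1 1/3 stops brighter.
Aperture: f/29 → f/25 → f/22 → f/20 — 1 stop larger aperture (brighter).
ISO: 160 → 125 → 100 → 80 → 64 — 1 1/3 stops dropped (darker).
Net so far: 1 stop brighter. Shutter speed: 1.3 → 1 → 0.8 → 0.6.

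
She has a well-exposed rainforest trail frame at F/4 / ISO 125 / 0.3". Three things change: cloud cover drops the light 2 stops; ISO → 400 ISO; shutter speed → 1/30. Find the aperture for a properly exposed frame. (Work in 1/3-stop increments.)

f/1.1

Scene light: 2 stops darker.
ISO: 125 → 160 → 200 → 250 → 320 → 400 — 1 2/3 stops higher (brighter).
Shutter speed: 0.3 → 1/4 → 1/5 → 1/6 → 1/8 → 1/10 → 1/13 → 1/15 → 1/20 → 1/25 → 1/30 — 3 1/3 stops faster (darker).
Net so far: 3 2/3 stops darker. Aperture: f/4 → f/3.5 → f/3.2 → f/2.8 → f/2.5 → f/2.2 → f/2 → f/1.8 → f/1.6 → f/1.4 → f/1.2 → f/1.1.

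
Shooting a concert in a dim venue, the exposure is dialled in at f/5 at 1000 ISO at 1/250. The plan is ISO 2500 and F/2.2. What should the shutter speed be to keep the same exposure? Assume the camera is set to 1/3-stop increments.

1/3200s

ISO: 1000 → 1250 → 1600 → 2000 → 2500 — 1 1/3 stops higher (brighter).
Aperture: f/5 → f/4.5 → f/4 → f/3.5 → f/3.2 → f/2.8 → f/2.5 → f/2.2 — 2 1/3 stops opened up (brighter).
Net change so far: 3 2/3 stops brighter. Offset with the shutter speed: 1/250 → 1/320 → 1/400 → 1/500 → 1/640 → 1/800 → 1/1000 → 1/1250 → 1/1600 → 1/2000 → 1/2500 → 1/3200.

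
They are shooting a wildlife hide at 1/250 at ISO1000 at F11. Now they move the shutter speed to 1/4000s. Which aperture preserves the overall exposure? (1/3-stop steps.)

Shutter speed: 1/250 → 1/320 → 1/400 → 1/500 → 1/640 → 1/800 → 1/1000 → 1/1250 → 1/1600 → 1/2000 → 1/2500 → 1/3200 → 1/4000 — 4 stops faster (darker).
Need 4 stops brighter from the aperture: f/11 → f/10 → f/9 → f/8 → f/7.1 → f/6.3 → f/5.6 → f/5 → f/4.5 → f/4 → f/3.5 → f/3.2 → f/2.8.

f/2.8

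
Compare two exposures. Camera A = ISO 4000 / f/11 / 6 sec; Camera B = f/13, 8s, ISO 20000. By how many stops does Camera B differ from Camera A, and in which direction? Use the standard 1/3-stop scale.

Aperture: f/11 → f/13 — 1/3 stop narrower (darker).
Shutter speed: 6 → 8 — 1/3 stop longer (brighter).
ISO: 4000 → 5000 → 6400 → 8000 → 10000 → 12800 → 16000 → 20000 — 2 1/3 stops higher (brighter).
Net: −1/3 +1/3 +2 1/3 = +2 1/3 stops.

2 1/3 stops brighter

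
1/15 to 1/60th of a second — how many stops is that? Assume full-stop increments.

1/15 → 1/30 → 1/60 — count the steps: 2 stops.

2 stops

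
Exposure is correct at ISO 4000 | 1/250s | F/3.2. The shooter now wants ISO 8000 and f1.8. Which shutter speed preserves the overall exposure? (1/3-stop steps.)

ISO: 4000 → 5000 → 6400 → 8000 — 1 stop higher (brighter).
Aperture: f/3.2 → f/2.8 → f/2.5 → f/2.2 → f/2 → f/1.8 — 1 2/3 stops opened up (brighter).
Net change so far: 2 2/3 stops brighter. Offset with the shutter speed: 1/250 → 1/320 → 1/400 → 1/500 → 1/640 → 1/800 → 1/1000 → 1/1250 → 1/1600.

1/1600s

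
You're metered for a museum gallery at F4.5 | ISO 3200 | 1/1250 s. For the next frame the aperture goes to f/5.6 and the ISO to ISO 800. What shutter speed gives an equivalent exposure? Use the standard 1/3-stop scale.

Aperture: f/4.5 → f/5 → f/5.6 — 2/3 stop narrower (darker).
ISO: 3200 → 2500 → 2000 → 1600 → 1250 → 1000 → 800 — 2 stops dropped (darker).
Net change so far: 2 2/3 stops darker. Offset with the shutter speed: 1/1250 → 1/1000 → 1/800 → 1/640 → 1/500 → 1/400 → 1/320 → 1/250 → 1/200.

1/200s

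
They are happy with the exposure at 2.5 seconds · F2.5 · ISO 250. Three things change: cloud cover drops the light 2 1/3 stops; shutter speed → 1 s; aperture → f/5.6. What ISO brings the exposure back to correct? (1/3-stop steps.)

Scene light: 2 1/3 stops darker.
Shutter speed: 2.5 → 2 → 1.6 → 1.3 → 1 — 1 1/3 stops faster (darker).
Aperture: f/2.5 → f/2.8 → f/3.2 → f/3.5 → f/4 → f/4.5 → f/5 → f/5.6 — 2 1/3 stops smaller aperture (darker).
Net so far: 6 stops darker. ISO: 250 → 320 → 400 → 500 → 640 → 800 → 1000 → 1250 → 1600 → 2000 → 2500 → 3200 → 4000 → 5000 → 6400 → 8000 → 10000 → 12800 → 16000.

ISO 16000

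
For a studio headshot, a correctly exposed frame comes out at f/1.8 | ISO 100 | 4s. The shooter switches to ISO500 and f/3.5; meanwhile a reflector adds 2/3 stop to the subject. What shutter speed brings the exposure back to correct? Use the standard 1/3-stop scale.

Scene light: 2/3 stop brighter.
ISO: 100 → 125 → 160 → 200 → 250 → 320 → 400 → 500 — 2 1/3 stops higher (brighter).
Aperture: f/1.8 → f/2 → f/2.2 → f/2.5 → f/2.8 → f/3.2 → f/3.5 — 2 stops stopped down (darker).
Net so far: 1 stop brighter. Shutter speed: 4 → 3.2 → 2.5 → 2.

2 s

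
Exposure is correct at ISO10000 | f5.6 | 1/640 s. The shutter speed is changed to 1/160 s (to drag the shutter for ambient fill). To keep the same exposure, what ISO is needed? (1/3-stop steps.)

Shutter speed: 1/640 → 1/500 → 1/400 → 1/320 → 1/250 → 1/200 → 1/160 — 2 stops slower (brighter).
Need 2 stops darker from the ISO: 10000 → 8000 → 6400 → 5000 → 4000 → 3200 → 2500.

ISO 2500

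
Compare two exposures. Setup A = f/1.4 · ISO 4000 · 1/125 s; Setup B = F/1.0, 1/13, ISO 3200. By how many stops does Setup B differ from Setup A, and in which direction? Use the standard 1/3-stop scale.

Aperture: f/1.4 → f/1.2 → f/1.1 → f/1.0 — 1 stop opened up (brighter).
Shutter speed: 1/125 → 1/100 → 1/80 → 1/60 → 1/50 → 1/40 → 1/30 → 1/25 → 1/20 → 1/15 → 1/13 — 3 1/3 stops slower (brighter).
ISO: 4000 → 3200 — 1/3 stop lower (darker).
Net: +1 +3 1/3 −1/3 = +4 stops.

4 stops brighter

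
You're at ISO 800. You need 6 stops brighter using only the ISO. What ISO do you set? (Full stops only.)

ISO 51200

ISO: 800 → 1600 → 3200 → 6400 → 12800 → 25600 → 51200 — 6 stops raised (brighter).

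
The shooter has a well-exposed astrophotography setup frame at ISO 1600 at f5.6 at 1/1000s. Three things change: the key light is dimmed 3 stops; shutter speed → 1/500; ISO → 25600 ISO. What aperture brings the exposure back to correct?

f/11

Scene light: 3 stops darker.
Shutter speed: 1/1000 → 1/500 — 1 stop slower (brighter).
ISO: 1600 → 3200 → 6400 → 12800 → 25600 — 4 stops raised (brighter).
Net so far: 2 stops brighter. Aperture: f/5.6 → f/8 → f/11.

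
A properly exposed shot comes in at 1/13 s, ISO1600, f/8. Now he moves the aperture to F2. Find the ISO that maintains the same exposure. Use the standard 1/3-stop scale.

Aperture: f/8 → f/7.1 → f/6.3 → f/5.6 → f/5 → f/4.5 → f/4 → f/3.5 → f/3.2 → f/2.8 → f/2.5 → f/2.2 → f/2 — 4 stops opened up (brighter).
Need 4 stops darker from the ISO: 1600 → 1250 → 1000 → 800 → 640 → 500 → 400 → 320 → 250 → 200 → 160 → 125 → 100.

ISO 100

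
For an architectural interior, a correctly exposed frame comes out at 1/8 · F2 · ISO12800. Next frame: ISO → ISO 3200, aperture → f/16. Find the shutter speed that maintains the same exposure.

ISO: 12800 → 6400 → 3200 — 2 stops lower (darker).
Aperture: f/2 → f/2.8 → f/4 → f/5.6 → f/8 → f/11 → f/16 — 6 stops smaller aperture (darker).
Net change so far: 8 stops darker. Offset with the shutter speed: 1/8 → 1/4 → 1/2 → 1 → 2 → 4 → 8 → 15 → 30.

30 s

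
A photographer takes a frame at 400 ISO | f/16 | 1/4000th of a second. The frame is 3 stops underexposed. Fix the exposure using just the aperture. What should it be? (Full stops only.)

Underexposed by 3 stops → need 3 stops brighter.
Aperture: f/16 → f/11 → f/8 → f/5.6.

f/5.6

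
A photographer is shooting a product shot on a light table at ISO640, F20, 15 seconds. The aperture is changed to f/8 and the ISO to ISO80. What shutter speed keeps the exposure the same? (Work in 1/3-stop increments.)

Aperture: f/20 → f/18 → f/16 → f/14 → f/13 → f/11 → f/10 → f/9 → f/8 — 2 2/3 stops wider (brighter).
ISO: 640 → 500 → 400 → 320 → 250 → 200 → 160 → 125 → 100 → 80 — 3 stops lower (darker).
Net change so far: 1/3 stop darker. Offset with the shutter speed: 15 → 20.

20 s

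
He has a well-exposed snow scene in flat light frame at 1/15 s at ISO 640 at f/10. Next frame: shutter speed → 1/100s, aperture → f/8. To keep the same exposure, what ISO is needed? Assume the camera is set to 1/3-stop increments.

Shutter speed: 1/15 → 1/20 → 1/25 → 1/30 → 1/40 → 1/50 → 1/60 → 1/80 → 1/100 — 2 2/3 stops shorter (darker).
Aperture: f/10 → f/9 → f/8 — 2/3 stop wider (brighter).
Net change so far: 2 stops darker. Offset with the ISO: 640 → 800 → 1000 → 1250 → 1600 → 2000 → 2500.

ISO 2500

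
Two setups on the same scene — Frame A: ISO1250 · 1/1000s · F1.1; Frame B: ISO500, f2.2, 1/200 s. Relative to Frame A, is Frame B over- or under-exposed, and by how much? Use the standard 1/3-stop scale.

Aperture: f/1.1 → f/1.2 → f/1.4 → f/1.6 → f/1.8 → f/2 → f/2.2 — 2 stops stopped down (darker).
Shutter speed: 1/1000 → 1/800 → 1/640 → 1/500 → 1/400 → 1/320 → 1/250 → 1/200 — 2 1/3 stops longer (brighter).
ISO: 1250 → 1000 → 800 → 640 → 500 — 1 1/3 stops lower (darker).
Net: −2 +2 1/3 −1 1/3 = −1 stop.

1 stop darker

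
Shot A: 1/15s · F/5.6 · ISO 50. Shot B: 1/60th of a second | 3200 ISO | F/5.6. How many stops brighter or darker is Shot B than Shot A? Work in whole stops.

4 stops brighter

Aperture: unchanged.
Shutter speed: 1/15 → 1/30 → 1/60 — 2 stops shorter (darker).
ISO: 50 → 100 → 200 → 400 → 800 → 1600 → 3200 — 6 stops raised (brighter).
Net: −2 +6 = +4 stops.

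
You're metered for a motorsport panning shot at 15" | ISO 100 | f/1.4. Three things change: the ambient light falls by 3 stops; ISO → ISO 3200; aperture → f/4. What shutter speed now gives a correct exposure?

30 s

Scene light: 3 stops darker.
ISO: 100 → 200 → 400 → 800 → 1600 → 3200 — 5 stops higher (brighter).
Aperture: f/1.4 → f/2 → f/2.8 → f/4 — 3 stops stopped down (darker).
Net so far: 1 stop darker. Shutter speed: 15 → 30.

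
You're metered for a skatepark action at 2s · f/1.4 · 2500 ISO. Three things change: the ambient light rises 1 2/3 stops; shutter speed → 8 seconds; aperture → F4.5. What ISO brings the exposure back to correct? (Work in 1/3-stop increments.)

ISO 2000

Scene light: 1 2/3 stops brighter.
Shutter speed: 2 → 2.5 → 3.2 → 4 → 5 → 6 → 8 — 2 stops longer (brighter).
Aperture: f/1.4 → f/1.6 → f/1.8 → f/2 → f/2.2 → f/2.5 → f/2.8 → f/3.2 → f/3.5 → f/4 → f/4.5 — 3 1/3 stops stopped down (darker).
Net so far: 1/3 stop brighter. ISO: 2500 → 2000.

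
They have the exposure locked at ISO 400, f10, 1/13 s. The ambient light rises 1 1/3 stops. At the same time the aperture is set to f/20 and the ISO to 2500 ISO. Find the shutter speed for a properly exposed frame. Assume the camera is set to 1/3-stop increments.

Scene light: 1 1/3 stops brighter.
Aperture: f/10 → f/11 → f/13 → f/14 → f/16 → f/18 → f/20 — 2 stops narrower (darker).
ISO: 400 → 500 → 640 → 800 → 1000 → 1250 → 1600 → 2000 → 2500 — 2 2/3 stops higher (brighter).
Net so far: 2 stops brighter. Shutter speed: 1/13 → 1/15 → 1/20 → 1/25 → 1/30 → 1/40 → 1/50.

1/50s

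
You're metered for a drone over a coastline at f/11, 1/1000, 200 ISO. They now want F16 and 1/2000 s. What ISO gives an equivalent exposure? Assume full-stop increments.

ISO 800

Aperture: f/11 → f/16 — 1 stop narrower (darker).
Shutter speed: 1/1000 → 1/2000 — 1 stop shorter (darker).
Net change so far: 2 stops darker. Offset with the ISO: 200 → 400 → 800.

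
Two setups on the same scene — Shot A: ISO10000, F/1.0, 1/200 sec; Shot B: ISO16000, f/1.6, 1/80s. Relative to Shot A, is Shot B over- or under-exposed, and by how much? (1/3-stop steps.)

2/3 stop brighter

Aperture: f/1.0 → f/1.1 → f/1.2 → f/1.4 → f/1.6 — 1 1/3 stops smaller aperture (darker).
Shutter speed: 1/200 → 1/160 → 1/125 → 1/100 → 1/80 — 1 1/3 stops longer (brighter).
ISO: 10000 → 12800 → 16000 — 2/3 stop higher (brighter).
Net: −1 1/3 +1 1/3 +2/3 = +2/3 stops.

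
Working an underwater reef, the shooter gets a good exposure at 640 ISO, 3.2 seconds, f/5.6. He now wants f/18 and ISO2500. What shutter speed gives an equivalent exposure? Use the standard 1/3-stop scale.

Aperture: f/5.6 → f/6.3 → f/7.1 → f/8 → f/9 → f/10 → f/11 → f/13 → f/14 → f/16 → f/18 — 3 1/3 stops stopped down (darker).
ISO: 640 → 800 → 1000 → 1250 → 1600 → 2000 → 2500 — 2 stops higher (brighter).
Net change so far: 1 1/3 stops darker. Offset with the shutter speed: 3.2 → 4 → 5 → 6 → 8.

8 s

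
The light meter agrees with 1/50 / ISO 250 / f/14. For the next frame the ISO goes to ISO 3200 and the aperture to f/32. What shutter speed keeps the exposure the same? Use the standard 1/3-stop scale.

ISO: 250 → 320 → 400 → 500 → 640 → 800 → 1000 → 1250 → 1600 → 2000 → 2500 → 3200 — 3 2/3 stops higher (brighter).
Aperture: f/14 → f/16 → f/18 → f/20 → f/22 → f/25 → f/29 → f/32 — 2 1/3 stops narrower (darker).
Net change so far: 1 1/3 stops brighter. Offset with the shutter speed: 1/50 → 1/60 → 1/80 → 1/100 → 1/125.

1/125s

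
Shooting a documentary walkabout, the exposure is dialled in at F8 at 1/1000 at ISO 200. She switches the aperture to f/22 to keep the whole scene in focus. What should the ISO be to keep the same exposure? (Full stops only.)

ISO 1600

Aperture: f/8 → f/11 → f/16 → f/22 — 3 stops narrower (darker).
Need 3 stops brighter from the ISO: 200 → 400 → 800 → 1600.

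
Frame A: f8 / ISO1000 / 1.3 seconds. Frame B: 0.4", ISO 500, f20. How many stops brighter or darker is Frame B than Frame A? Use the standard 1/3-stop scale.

5 1/3 stops darker

Aperture: f/8 → f/9 → f/10 → f/11 → f/13 → f/14 → f/16 → f/18 → f/20 — 2 2/3 stops narrower (darker).
Shutter speed: 1.3 → 1 → 0.8 → 0.6 → 0.5 → 0.4 — 1 2/3 stops faster (darker).
ISO: 1000 → 800 → 640 → 500 — 1 stop dropped (darker).
Net: −2 2/3 −1 2/3 −1 = −5 1/3 stops.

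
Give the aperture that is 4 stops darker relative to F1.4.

Aperture: f/1.4 → f/2 → f/2.8 → f/4 → f/5.6 — 4 stops smaller aperture (darker).

f/5.6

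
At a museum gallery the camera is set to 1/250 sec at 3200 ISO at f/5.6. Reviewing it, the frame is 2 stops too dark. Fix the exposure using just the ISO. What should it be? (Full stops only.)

Underexposed by 2 stops → need 2 stops brighter.
ISO: 3200 → 6400 → 12800.

ISO 12800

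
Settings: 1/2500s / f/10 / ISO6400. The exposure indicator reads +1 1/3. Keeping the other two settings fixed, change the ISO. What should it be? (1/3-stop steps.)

Overexposed by 1 1/3 stops → need 1 1/3 stops darker.
ISO: 6400 → 5000 → 4000 → 3200 → 2500.

ISO 2500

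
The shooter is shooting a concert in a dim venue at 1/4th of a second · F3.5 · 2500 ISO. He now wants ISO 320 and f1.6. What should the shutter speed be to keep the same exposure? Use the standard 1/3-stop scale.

0.4 s

ISO: 2500 → 2000 → 1600 → 1250 → 1000 → 800 → 640 → 500 → 400 → 320 — 3 stops lower (darker).
Aperture: f/3.5 → f/3.2 → f/2.8 → f/2.5 → f/2.2 → f/2 → f/1.8 → f/1.6 — 2 1/3 stops opened up (brighter).
Net change so far: 2/3 stop darker. Offset with the shutter speed: 1/4 → 0.3 → 0.4.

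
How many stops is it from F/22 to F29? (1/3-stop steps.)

2/3 stop

f/22 → f/25 → f/29 — count the steps: 2 third-stops = 2/3 stop.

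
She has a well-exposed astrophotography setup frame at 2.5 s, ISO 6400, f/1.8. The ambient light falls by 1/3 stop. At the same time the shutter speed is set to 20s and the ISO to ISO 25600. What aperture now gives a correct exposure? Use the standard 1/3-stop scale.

Scene light: 1/3 stop darker.
Shutter speed: 2.5 → 3.2 → 4 → 5 → 6 → 8 → 10 → 13 → 15 → 20 — 3 stops slower (brighter).
ISO: 6400 → 8000 → 10000 → 12800 → 16000 → 20000 → 25600 — 2 stops higher (brighter).
Net so far: 4 2/3 stops brighter. Aperture: f/1.8 → f/2 → f/2.2 → f/2.5 → f/2.8 → f/3.2 → f/3.5 → f/4 → f/4.5 → f/5 → f/5.6 → f/6.3 → f/7.1 → f/8 → f/9.

f/9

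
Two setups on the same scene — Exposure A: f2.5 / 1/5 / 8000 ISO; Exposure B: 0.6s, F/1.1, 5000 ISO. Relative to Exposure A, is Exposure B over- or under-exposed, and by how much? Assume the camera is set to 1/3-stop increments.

Aperture: f/2.5 → f/2.2 → f/2 → f/1.8 → f/1.6 → f/1.4 → f/1.2 → f/1.1 — 2 1/3 stops opened up (brighter).
Shutter speed: 1/5 → 1/4 → 0.3 → 0.4 → 0.5 → 0.6 — 1 2/3 stops longer (brighter).
ISO: 8000 → 6400 → 5000 — 2/3 stop dropped (darker).
Net: +2 1/3 +1 2/3 −2/3 = +3 1/3 stops.

3 1/3 stops brighter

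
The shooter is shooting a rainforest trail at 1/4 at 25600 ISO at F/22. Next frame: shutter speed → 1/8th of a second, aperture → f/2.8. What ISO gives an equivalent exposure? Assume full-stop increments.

ISO 800

Shutter speed: 1/4 → 1/8 — 1 stop faster (darker).
Aperture: f/22 → f/16 → f/11 → f/8 → f/5.6 → f/4 → f/2.8 — 6 stops wider (brighter).
Net change so far: 5 stops brighter. Offset with the ISO: 25600 → 12800 → 6400 → 3200 → 1600 → 800.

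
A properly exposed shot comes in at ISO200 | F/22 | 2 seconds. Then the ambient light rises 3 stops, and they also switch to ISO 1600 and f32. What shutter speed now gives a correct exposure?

1/15s

Scene light: 3 stops brighter.
ISO: 200 → 400 → 800 → 1600 — 3 stops raised (brighter).
Aperture: f/22 → f/32 — 1 stop stopped down (darker).
Net so far: 5 stops brighter. Shutter speed: 2 → 1 → 1/2 → 1/4 → 1/8 → 1/15.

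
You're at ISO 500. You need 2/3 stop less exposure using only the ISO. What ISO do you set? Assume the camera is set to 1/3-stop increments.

ISO 320

ISO: 500 → 400 → 320 — 2/3 stop lower (darker).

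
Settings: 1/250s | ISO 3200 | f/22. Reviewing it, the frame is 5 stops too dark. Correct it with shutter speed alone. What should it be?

Underexposed by 5 stops → need 5 stops brighter.
Shutter speed: 1/250 → 1/125 → 1/60 → 1/30 → 1/15 → 1/8.

1/8s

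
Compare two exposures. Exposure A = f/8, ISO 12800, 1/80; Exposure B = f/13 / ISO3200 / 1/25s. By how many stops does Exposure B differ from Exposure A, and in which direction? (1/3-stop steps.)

1 2/3 stops darker

Aperture: f/8 → f/9 → f/10 → f/11 → f/13 — 1 1/3 stops smaller aperture (darker).
Shutter speed: 1/80 → 1/60 → 1/50 → 1/40 → 1/30 → 1/25 — 1 2/3 stops slower (brighter).
ISO: 12800 → 10000 → 8000 → 6400 → 5000 → 4000 → 3200 — 2 stops dropped (darker).
Net: −1 1/3 +1 2/3 −2 = −1 2/3 stops.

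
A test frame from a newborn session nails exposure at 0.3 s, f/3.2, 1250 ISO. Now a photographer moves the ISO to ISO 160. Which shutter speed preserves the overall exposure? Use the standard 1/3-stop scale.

2.5 s

ISO: 1250 → 1000 → 800 → 640 → 500 → 400 → 320 → 250 → 200 → 160 — 3 stops lower (darker).
Need 3 stops brighter from the shutter speed: 0.3 → 0.4 → 0.5 → 0.6 → 0.8 → 1 → 1.3 → 1.6 → 2 → 2.5.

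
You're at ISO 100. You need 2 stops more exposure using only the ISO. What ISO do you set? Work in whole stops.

ISO: 100 → 200 → 400 — 2 stops raised (brighter).

ISO 400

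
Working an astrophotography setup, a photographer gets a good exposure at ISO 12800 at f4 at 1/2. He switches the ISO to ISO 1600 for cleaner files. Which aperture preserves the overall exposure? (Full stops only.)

ISO: 12800 → 6400 → 3200 → 1600 — 3 stops dropped (darker).
Need 3 stops brighter from the aperture: f/4 → f/2.8 → f/2 → f/1.4.

f/1.4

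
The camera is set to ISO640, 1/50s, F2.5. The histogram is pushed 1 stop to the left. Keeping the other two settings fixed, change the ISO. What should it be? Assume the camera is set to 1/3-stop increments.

Underexposed by 1 stop → need 1 stop brighter.
ISO: 640 → 800 → 1000 → 1250.

ISO 1250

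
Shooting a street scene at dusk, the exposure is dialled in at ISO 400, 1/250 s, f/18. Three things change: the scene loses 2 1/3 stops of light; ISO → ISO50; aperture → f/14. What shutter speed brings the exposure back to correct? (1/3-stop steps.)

1/10s

Scene light: 2 1/3 stops darker.
ISO: 400 → 320 → 250 → 200 → 160 → 125 → 100 → 80 → 64 → 50 — 3 stops dropped (darker).
Aperture: f/18 → f/16 → f/14 — 2/3 stop opened up (brighter).
Net so far: 4 2/3 stops darker. Shutter speed: 1/250 → 1/200 → 1/160 → 1/125 → 1/100 → 1/80 → 1/60 → 1/50 → 1/40 → 1/30 → 1/25 → 1/20 → 1/15 → 1/13 → 1/10.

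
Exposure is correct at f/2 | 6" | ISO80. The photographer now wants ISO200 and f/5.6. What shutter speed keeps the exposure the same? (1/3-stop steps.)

ISO: 80 → 100 → 125 → 160 → 200 — 1 1/3 stops raised (brighter).
Aperture: f/2 → f/2.2 → f/2.5 → f/2.8 → f/3.2 → f/3.5 → f/4 → f/4.5 → f/5 → f/5.6 — 3 stops smaller aperture (darker).
Net change so far: 1 2/3 stops darker. Offset with the shutter speed: 6 → 8 → 10 → 13 → 15 → 20.

20 s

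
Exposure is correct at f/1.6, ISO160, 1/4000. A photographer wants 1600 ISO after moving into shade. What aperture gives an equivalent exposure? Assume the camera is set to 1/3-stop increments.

f/5

ISO: 160 → 200 → 250 → 320 → 400 → 500 → 640 → 800 → 1000 → 1250 → 1600 — 3 1/3 stops raised (brighter).
Need 3 1/3 stops darker from the aperture: f/1.6 → f/1.8 → f/2 → f/2.2 → f/2.5 → f/2.8 → f/3.2 → f/3.5 → f/4 → f/4.5 → f/5.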